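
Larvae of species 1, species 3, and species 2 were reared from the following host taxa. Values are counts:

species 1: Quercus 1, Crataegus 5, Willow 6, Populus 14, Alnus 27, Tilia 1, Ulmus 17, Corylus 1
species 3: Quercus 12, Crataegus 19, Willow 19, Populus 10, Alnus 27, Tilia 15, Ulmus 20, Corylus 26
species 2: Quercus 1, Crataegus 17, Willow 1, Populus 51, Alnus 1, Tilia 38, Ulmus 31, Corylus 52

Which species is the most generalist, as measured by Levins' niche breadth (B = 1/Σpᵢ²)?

Proportions for species 1 (n=72): 1/72=0.0139, 5/72=0.0694, 6/72=0.0833, 14/72=0.1944, 27/72=0.3750, 1/72=0.0139, 17/72=0.2361, 1/72=0.0139
Proportions for species 3 (n=148): 12/148=0.0811, 19/148=0.1284, 19/148=0.1284, 10/148=0.0676, 27/148=0.1824, 15/148=0.1014, 20/148=0.1351, 26/148=0.1757
Proportions for species 2 (n=192): 1/192=0.0052, 17/192=0.0885, 1/192=0.0052, 51/192=0.2656, 1/192=0.0052, 38/192=0.1979, 31/192=0.1615, 52/192=0.2708
Σp_1ᵢ² = 0.0139² + 0.0694² + 0.0833² + 0.1944² + 0.3750² + 0.0139² + 0.2361² + 0.0139² = 0.000193 + 0.004816 + 0.006939 + 0.037791 + 0.140625 + 0.000193 + 0.055743 + 0.000193 = 0.246493
B_1 = 1 / 0.246493 = 4.0569
Σp_3ᵢ² = 0.0811² + 0.1284² + 0.1284² + 0.0676² + 0.1824² + 0.1014² + 0.1351² + 0.1757² = 0.006577 + 0.016487 + 0.016487 + 0.004570 + 0.033270 + 0.010282 + 0.018252 + 0.030870 = 0.136795
B_3 = 1 / 0.136795 = 7.3102
Σp_2ᵢ² = 0.0052² + 0.0885² + 0.0052² + 0.2656² + 0.0052² + 0.1979² + 0.1615² + 0.2708² = 0.000027 + 0.007832 + 0.000027 + 0.070543 + 0.000027 + 0.039164 + 0.026082 + 0.073333 = 0.217035
B_2 = 1 / 0.217035 = 4.6076
Highest B → broadest niche (most generalist): species 3 (B = 7.31).

species 3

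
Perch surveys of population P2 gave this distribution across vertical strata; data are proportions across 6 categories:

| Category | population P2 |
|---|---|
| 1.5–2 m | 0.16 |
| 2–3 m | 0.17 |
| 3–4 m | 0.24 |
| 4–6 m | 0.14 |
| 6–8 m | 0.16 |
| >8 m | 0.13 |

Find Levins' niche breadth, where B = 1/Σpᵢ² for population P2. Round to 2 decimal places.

5.74

Σpᵢ² = 0.16² + 0.17² + 0.24² + 0.14² + 0.16² + 0.13² = 0.0256 + 0.0289 + 0.0576 + 0.0196 + 0.0256 + 0.0169 = 0.1742
B = 1 / 0.1742 = 5.7405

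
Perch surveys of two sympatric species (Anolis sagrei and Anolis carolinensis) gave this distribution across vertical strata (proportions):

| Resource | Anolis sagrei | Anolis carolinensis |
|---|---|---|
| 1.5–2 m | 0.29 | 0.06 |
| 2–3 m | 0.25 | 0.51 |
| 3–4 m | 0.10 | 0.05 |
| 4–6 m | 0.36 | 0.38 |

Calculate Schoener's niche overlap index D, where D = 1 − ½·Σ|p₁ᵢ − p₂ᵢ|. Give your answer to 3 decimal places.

0.720

Σ|p₁ᵢ − p₂ᵢ| = 0.23 + 0.26 + 0.05 + 0.02 = 0.56
D = 1 − ½ × 0.56 = 1 − 0.280 = 0.72000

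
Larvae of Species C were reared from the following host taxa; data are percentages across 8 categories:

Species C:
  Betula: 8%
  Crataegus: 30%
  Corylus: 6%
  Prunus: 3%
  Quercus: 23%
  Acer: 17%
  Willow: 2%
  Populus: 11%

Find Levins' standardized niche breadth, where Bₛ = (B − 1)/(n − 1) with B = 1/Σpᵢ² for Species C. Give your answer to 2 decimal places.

Convert percentages to proportions (divide by 100).
Σpᵢ² = 0.08² + 0.30² + 0.06² + 0.03² + 0.23² + 0.17² + 0.02² + 0.11² = 0.0064 + 0.0900 + 0.0036 + 0.0009 + 0.0529 + 0.0289 + 0.0004 + 0.0121 = 0.1952
B = 1 / 0.1952 = 5.1230
Bₛ = (B − 1)/(n − 1) = (5.1230 − 1)/(8 − 1) = 4.1230/7 = 0.5890

0.59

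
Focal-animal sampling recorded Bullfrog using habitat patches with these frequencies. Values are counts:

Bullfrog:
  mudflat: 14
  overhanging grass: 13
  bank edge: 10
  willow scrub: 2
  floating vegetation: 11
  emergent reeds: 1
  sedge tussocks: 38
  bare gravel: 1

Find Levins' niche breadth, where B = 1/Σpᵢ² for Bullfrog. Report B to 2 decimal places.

Proportions for Bullfrog (n=90): 14/90=0.1556, 13/90=0.1444, 10/90=0.1111, 2/90=0.0222, 11/90=0.1222, 1/90=0.0111, 38/90=0.4222, 1/90=0.0111
Σpᵢ² = 0.1556² + 0.1444² + 0.1111² + 0.0222² + 0.1222² + 0.0111² + 0.4222² + 0.0111² = 0.024211 + 0.020851 + 0.012343 + 0.000493 + 0.014933 + 0.000123 + 0.178253 + 0.000123 = 0.251330
B = 1 / 0.251330 = 3.9788

3.98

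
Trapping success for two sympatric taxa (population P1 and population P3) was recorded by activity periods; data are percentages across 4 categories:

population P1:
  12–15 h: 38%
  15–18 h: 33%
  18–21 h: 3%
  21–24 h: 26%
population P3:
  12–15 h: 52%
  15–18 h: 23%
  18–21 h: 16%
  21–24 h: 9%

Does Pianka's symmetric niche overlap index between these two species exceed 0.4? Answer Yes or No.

Convert percentages to proportions (divide by 100).
Σ p₁ᵢp₂ᵢ = 0.1976 + 0.0759 + 0.0048 + 0.0234 = 0.3017
Σp_1ᵢ² = 0.38² + 0.33² + 0.03² + 0.26² = 0.1444 + 0.1089 + 0.0009 + 0.0676 = 0.3218
Σp_2ᵢ² = 0.52² + 0.23² + 0.16² + 0.09² = 0.2704 + 0.0529 + 0.0256 + 0.0081 = 0.3570
O = 0.3017 / √(0.3218 × 0.3570) = 0.3017 / 0.33894 = 0.8901
O = 0.8901 > 0.4 → Yes.

Yes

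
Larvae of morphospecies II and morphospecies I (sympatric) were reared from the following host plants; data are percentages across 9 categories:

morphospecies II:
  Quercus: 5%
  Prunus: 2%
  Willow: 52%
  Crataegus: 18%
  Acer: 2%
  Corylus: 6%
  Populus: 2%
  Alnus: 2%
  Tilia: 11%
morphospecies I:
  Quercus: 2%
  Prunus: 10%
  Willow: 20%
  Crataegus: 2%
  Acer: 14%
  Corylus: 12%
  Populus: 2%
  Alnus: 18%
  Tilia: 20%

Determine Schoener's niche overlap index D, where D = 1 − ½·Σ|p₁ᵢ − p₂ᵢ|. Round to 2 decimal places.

0.49

Convert percentages to proportions (divide by 100).
Σ|p₁ᵢ − p₂ᵢ| = 0.03 + 0.08 + 0.32 + 0.16 + 0.12 + 0.06 + 0.00 + 0.16 + 0.09 = 1.02
D = 1 − ½ × 1.02 = 1 − 0.510 = 0.4900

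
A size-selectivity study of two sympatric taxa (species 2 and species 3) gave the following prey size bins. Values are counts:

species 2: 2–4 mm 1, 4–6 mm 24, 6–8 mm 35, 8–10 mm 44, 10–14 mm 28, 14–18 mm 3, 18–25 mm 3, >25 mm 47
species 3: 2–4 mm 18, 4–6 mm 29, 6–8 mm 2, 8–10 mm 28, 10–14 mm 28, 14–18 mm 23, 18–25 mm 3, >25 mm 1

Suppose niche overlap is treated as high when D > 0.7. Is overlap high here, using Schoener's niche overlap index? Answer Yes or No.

Proportions for species 2 (n=185): 1/185=0.0054, 24/185=0.1297, 35/185=0.1892, 44/185=0.2378, 28/185=0.1514, 3/185=0.0162, 3/185=0.0162, 47/185=0.2541
Proportions for species 3 (n=132): 18/132=0.1364, 29/132=0.2197, 2/132=0.0152, 28/132=0.2121, 28/132=0.2121, 23/132=0.1742, 3/132=0.0227, 1/132=0.0076
Σ|p₁ᵢ − p₂ᵢ| = 0.1310 + 0.0900 + 0.1740 + 0.0257 + 0.0607 + 0.1580 + 0.0065 + 0.2465 = 0.8924
D = 1 − ½ × 0.8924 = 1 − 0.44620 = 0.55380
D = 0.55380 < 0.7 → No.

No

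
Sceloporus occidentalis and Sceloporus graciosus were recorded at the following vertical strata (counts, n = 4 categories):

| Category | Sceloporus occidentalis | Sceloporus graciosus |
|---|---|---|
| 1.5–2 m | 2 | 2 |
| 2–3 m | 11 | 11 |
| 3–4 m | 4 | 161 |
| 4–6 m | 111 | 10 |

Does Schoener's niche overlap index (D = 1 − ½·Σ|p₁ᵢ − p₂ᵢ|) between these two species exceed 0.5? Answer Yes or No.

Proportions for Sceloporus occidentalis (n=128): 2/128=0.0156, 11/128=0.0859, 4/128=0.0313, 111/128=0.8672
Proportions for Sceloporus graciosus (n=184): 2/184=0.0109, 11/184=0.0598, 161/184=0.8750, 10/184=0.0543
Σ|p₁ᵢ − p₂ᵢ| = 0.0047 + 0.0261 + 0.8437 + 0.8129 = 1.6874
D = 1 − ½ × 1.6874 = 1 − 0.84370 = 0.15630
D = 0.15630 < 0.5 → No.

No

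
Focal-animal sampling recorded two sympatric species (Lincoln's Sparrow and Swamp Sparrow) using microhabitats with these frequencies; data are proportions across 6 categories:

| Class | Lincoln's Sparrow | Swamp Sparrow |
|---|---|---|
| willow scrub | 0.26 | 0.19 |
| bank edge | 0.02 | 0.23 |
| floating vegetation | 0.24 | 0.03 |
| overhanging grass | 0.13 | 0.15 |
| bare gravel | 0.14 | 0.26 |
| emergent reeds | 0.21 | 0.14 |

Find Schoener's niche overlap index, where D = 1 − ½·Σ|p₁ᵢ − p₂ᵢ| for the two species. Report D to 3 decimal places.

Σ|p₁ᵢ − p₂ᵢ| = 0.07 + 0.21 + 0.21 + 0.02 + 0.12 + 0.07 = 0.70
D = 1 − ½ × 0.70 = 1 − 0.350 = 0.65000

0.650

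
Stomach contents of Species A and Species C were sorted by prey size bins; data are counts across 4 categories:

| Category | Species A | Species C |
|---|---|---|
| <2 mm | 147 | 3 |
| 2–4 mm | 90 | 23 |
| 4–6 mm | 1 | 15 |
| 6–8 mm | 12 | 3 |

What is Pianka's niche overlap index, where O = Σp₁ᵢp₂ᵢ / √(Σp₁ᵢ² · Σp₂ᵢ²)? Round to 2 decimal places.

Proportions for Species A (n=250): 147/250=0.5880, 90/250=0.3600, 1/250=0.0040, 12/250=0.0480
Proportions for Species C (n=44): 3/44=0.0682, 23/44=0.5227, 15/44=0.3409, 3/44=0.0682
Σ p₁ᵢp₂ᵢ = 0.040102 + 0.188172 + 0.001364 + 0.003274 = 0.232912
Σp_1ᵢ² = 0.5880² + 0.3600² + 0.0040² + 0.0480² = 0.345744 + 0.129600 + 0.000016 + 0.002304 = 0.477664
Σp_2ᵢ² = 0.0682² + 0.5227² + 0.3409² + 0.0682² = 0.004651 + 0.273215 + 0.116213 + 0.004651 = 0.398730
O = 0.232912 / √(0.477664 × 0.398730) = 0.232912 / 0.4364160 = 0.5337

0.53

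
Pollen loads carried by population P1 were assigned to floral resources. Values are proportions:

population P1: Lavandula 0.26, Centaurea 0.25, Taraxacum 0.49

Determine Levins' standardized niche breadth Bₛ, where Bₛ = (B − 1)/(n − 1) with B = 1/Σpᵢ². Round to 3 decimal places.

0.851

Σpᵢ² = 0.26² + 0.25² + 0.49² = 0.0676 + 0.0625 + 0.2401 = 0.3702
B = 1 / 0.3702 = 2.70124
Bₛ = (B − 1)/(n − 1) = (2.70124 − 1)/(3 − 1) = 1.70124/2 = 0.85062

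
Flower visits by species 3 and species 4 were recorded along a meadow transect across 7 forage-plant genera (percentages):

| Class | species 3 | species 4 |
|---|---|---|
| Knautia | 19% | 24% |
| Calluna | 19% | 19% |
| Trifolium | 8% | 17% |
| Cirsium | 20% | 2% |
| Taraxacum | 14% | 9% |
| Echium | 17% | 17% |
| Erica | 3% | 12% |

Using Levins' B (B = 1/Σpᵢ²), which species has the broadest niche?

Convert percentages to proportions (divide by 100).
Σp_3ᵢ² = 0.19² + 0.19² + 0.08² + 0.20² + 0.14² + 0.17² + 0.03² = 0.0361 + 0.0361 + 0.0064 + 0.0400 + 0.0196 + 0.0289 + 0.0009 = 0.1680
B_3 = 1 / 0.1680 = 5.9524
Σp_4ᵢ² = 0.24² + 0.19² + 0.17² + 0.02² + 0.09² + 0.17² + 0.12² = 0.0576 + 0.0361 + 0.0289 + 0.0004 + 0.0081 + 0.0289 + 0.0144 = 0.1744
B_4 = 1 / 0.1744 = 5.7339
Highest B → broadest niche (most generalist): species 3 (B = 5.95).

species 3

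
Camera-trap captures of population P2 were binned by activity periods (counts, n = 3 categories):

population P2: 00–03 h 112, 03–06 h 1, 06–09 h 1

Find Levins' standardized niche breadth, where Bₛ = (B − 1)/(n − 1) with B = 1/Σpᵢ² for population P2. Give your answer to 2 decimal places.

0.02

Proportions for population P2 (n=114): 112/114=0.9825, 1/114=0.0088, 1/114=0.0088
Σpᵢ² = 0.9825² + 0.0088² + 0.0088² = 0.965306 + 0.000077 + 0.000077 = 0.965460
B = 1 / 0.965460 = 1.0358
Bₛ = (B − 1)/(n − 1) = (1.0358 − 1)/(3 − 1) = 0.0358/2 = 0.0179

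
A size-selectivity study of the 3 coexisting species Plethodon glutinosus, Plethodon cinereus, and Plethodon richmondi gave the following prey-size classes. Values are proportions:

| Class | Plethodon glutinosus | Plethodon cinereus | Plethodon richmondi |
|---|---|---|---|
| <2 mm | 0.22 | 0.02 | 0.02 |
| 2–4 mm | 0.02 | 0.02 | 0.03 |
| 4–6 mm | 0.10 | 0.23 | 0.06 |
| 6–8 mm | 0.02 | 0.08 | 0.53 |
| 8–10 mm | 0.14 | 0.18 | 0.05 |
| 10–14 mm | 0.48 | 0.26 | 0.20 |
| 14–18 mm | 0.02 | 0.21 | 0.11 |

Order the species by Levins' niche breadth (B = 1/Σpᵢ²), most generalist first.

Σp_glutᵢ² = 0.22² + 0.02² + 0.10² + 0.02² + 0.14² + 0.48² + 0.02² = 0.0484 + 0.0004 + 0.0100 + 0.0004 + 0.0196 + 0.2304 + 0.0004 = 0.3096
B_glut = 1 / 0.3096 = 3.2300
Σp_cineᵢ² = 0.02² + 0.02² + 0.23² + 0.08² + 0.18² + 0.26² + 0.21² = 0.0004 + 0.0004 + 0.0529 + 0.0064 + 0.0324 + 0.0676 + 0.0441 = 0.2042
B_cine = 1 / 0.2042 = 4.8972
Σp_richᵢ² = 0.02² + 0.03² + 0.06² + 0.53² + 0.05² + 0.20² + 0.11² = 0.0004 + 0.0009 + 0.0036 + 0.2809 + 0.0025 + 0.0400 + 0.0121 = 0.3404
B_rich = 1 / 0.3404 = 2.9377
Ranking by B (broadest → narrowest): Plethodon cinereus (4.90) > Plethodon glutinosus (3.23) > Plethodon richmondi (2.94)

Plethodon cinereus > Plethodon glutinosus > Plethodon richmondi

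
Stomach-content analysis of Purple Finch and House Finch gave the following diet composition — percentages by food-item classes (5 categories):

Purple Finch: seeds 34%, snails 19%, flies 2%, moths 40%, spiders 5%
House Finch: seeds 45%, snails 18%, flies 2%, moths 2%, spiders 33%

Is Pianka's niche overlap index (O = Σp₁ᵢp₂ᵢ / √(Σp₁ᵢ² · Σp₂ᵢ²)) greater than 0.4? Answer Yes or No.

Convert percentages to proportions (divide by 100).
Σ p₁ᵢp₂ᵢ = 0.1530 + 0.0342 + 0.0004 + 0.0080 + 0.0165 = 0.2121
Σp_1ᵢ² = 0.34² + 0.19² + 0.02² + 0.40² + 0.05² = 0.1156 + 0.0361 + 0.0004 + 0.1600 + 0.0025 = 0.3146
Σp_2ᵢ² = 0.45² + 0.18² + 0.02² + 0.02² + 0.33² = 0.2025 + 0.0324 + 0.0004 + 0.0004 + 0.1089 = 0.3446
O = 0.2121 / √(0.3146 × 0.3446) = 0.2121 / 0.32926 = 0.6442
O = 0.6442 > 0.4 → Yes.

Yes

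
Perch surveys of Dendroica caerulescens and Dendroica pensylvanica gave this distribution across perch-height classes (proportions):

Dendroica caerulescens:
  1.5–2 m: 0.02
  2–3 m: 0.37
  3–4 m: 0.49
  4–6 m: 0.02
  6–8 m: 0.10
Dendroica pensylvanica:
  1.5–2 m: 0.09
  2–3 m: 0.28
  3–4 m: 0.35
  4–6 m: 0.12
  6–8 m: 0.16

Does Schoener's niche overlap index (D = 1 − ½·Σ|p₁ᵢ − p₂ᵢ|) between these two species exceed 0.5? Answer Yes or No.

Σ|p₁ᵢ − p₂ᵢ| = 0.07 + 0.09 + 0.14 + 0.10 + 0.06 = 0.46
D = 1 − ½ × 0.46 = 1 − 0.230 = 0.7700
D = 0.7700 > 0.5 → Yes.

Yes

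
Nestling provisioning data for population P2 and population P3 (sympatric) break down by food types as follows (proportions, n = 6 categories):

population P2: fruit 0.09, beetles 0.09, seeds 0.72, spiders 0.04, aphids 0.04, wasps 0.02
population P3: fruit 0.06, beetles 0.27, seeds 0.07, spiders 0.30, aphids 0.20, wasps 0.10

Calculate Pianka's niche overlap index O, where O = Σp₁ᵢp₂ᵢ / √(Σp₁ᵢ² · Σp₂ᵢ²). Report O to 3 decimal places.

0.296

Σ p₁ᵢp₂ᵢ = 0.0054 + 0.0243 + 0.0504 + 0.0120 + 0.0080 + 0.0020 = 0.1021
Σp_1ᵢ² = 0.09² + 0.09² + 0.72² + 0.04² + 0.04² + 0.02² = 0.0081 + 0.0081 + 0.5184 + 0.0016 + 0.0016 + 0.0004 = 0.5382
Σp_2ᵢ² = 0.06² + 0.27² + 0.07² + 0.30² + 0.20² + 0.10² = 0.0036 + 0.0729 + 0.0049 + 0.0900 + 0.0400 + 0.0100 = 0.2214
O = 0.1021 / √(0.5382 × 0.2214) = 0.1021 / 0.345192 = 0.29578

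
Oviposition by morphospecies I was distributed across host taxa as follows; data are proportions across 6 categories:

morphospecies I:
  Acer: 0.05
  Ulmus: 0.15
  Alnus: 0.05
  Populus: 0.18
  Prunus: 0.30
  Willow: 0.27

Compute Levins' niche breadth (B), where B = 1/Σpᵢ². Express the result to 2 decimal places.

4.49

Σpᵢ² = 0.05² + 0.15² + 0.05² + 0.18² + 0.30² + 0.27² = 0.0025 + 0.0225 + 0.0025 + 0.0324 + 0.0900 + 0.0729 = 0.2228
B = 1 / 0.2228 = 4.4883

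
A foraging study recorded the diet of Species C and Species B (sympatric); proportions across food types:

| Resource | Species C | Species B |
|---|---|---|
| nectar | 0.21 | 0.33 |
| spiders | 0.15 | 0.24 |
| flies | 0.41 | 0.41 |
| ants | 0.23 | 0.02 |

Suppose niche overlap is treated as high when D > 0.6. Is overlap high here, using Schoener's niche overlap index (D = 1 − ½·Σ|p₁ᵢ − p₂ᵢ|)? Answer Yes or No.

Σ|p₁ᵢ − p₂ᵢ| = 0.12 + 0.09 + 0.00 + 0.21 = 0.42
D = 1 − ½ × 0.42 = 1 − 0.210 = 0.7900
D = 0.7900 > 0.6 → Yes.

Yes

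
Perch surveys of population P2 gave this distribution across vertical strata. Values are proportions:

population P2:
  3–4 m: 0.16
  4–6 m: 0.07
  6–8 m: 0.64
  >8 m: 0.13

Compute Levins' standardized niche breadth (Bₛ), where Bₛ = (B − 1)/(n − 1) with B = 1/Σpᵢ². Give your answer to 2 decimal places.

0.40

Σpᵢ² = 0.16² + 0.07² + 0.64² + 0.13² = 0.0256 + 0.0049 + 0.4096 + 0.0169 = 0.4570
B = 1 / 0.4570 = 2.1882
Bₛ = (B − 1)/(n − 1) = (2.1882 − 1)/(4 − 1) = 1.1882/3 = 0.3961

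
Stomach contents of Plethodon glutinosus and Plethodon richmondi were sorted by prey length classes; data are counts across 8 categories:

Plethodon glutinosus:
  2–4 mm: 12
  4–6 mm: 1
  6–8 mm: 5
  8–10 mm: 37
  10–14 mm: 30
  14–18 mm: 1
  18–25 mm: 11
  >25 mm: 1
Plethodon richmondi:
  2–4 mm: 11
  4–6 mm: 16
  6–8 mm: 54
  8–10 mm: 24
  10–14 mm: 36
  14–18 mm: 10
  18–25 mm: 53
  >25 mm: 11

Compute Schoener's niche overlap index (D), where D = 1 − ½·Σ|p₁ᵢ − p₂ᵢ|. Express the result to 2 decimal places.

Proportions for Plethodon glutinosus (n=98): 12/98=0.1224, 1/98=0.0102, 5/98=0.0510, 37/98=0.3776, 30/98=0.3061, 1/98=0.0102, 11/98=0.1122, 1/98=0.0102
Proportions for Plethodon richmondi (n=215): 11/215=0.0512, 16/215=0.0744, 54/215=0.2512, 24/215=0.1116, 36/215=0.1674, 10/215=0.0465, 53/215=0.2465, 11/215=0.0512
Σ|p₁ᵢ − p₂ᵢ| = 0.0712 + 0.0642 + 0.2002 + 0.2660 + 0.1387 + 0.0363 + 0.1343 + 0.0410 = 0.9519
D = 1 − ½ × 0.9519 = 1 − 0.47595 = 0.52405

0.52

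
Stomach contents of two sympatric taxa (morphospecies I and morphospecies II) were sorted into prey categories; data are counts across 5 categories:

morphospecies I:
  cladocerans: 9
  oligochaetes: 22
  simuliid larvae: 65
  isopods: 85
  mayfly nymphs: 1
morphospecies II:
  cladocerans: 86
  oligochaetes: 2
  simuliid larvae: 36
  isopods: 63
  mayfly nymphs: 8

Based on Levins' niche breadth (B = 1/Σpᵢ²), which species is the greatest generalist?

morphospecies II

Proportions for morphospecies I (n=182): 9/182=0.0495, 22/182=0.1209, 65/182=0.3571, 85/182=0.4670, 1/182=0.0055
Proportions for morphospecies II (n=195): 86/195=0.4410, 2/195=0.0103, 36/195=0.1846, 63/195=0.3231, 8/195=0.0410
Σp_Iᵢ² = 0.0495² + 0.1209² + 0.3571² + 0.4670² + 0.0055² = 0.002450 + 0.014617 + 0.127520 + 0.218089 + 0.000030 = 0.362706
B_I = 1 / 0.362706 = 2.7571
Σp_IIᵢ² = 0.4410² + 0.0103² + 0.1846² + 0.3231² + 0.0410² = 0.194481 + 0.000106 + 0.034077 + 0.104394 + 0.001681 = 0.334739
B_II = 1 / 0.334739 = 2.9874
Highest B → broadest niche (most generalist): morphospecies II (B = 2.99).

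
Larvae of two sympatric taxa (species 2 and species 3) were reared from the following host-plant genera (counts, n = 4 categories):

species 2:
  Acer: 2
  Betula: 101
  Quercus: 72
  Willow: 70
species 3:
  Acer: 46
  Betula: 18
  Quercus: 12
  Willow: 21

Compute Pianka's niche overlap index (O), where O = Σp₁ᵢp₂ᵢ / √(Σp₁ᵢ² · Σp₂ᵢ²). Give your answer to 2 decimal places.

0.54

Proportions for species 2 (n=245): 2/245=0.0082, 101/245=0.4122, 72/245=0.2939, 70/245=0.2857
Proportions for species 3 (n=97): 46/97=0.4742, 18/97=0.1856, 12/97=0.1237, 21/97=0.2165
Σ p₁ᵢp₂ᵢ = 0.003888 + 0.076504 + 0.036355 + 0.061854 = 0.178601
Σp_1ᵢ² = 0.0082² + 0.4122² + 0.2939² + 0.2857² = 0.000067 + 0.169909 + 0.086377 + 0.081624 = 0.337977
Σp_2ᵢ² = 0.4742² + 0.1856² + 0.1237² + 0.2165² = 0.224866 + 0.034447 + 0.015302 + 0.046872 = 0.321487
O = 0.178601 / √(0.337977 × 0.321487) = 0.178601 / 0.3296289 = 0.5418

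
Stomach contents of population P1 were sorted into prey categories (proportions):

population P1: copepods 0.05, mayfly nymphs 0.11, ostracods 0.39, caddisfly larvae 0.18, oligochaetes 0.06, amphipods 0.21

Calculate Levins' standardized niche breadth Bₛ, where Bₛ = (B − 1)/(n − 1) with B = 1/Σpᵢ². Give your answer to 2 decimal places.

0.61

Σpᵢ² = 0.05² + 0.11² + 0.39² + 0.18² + 0.06² + 0.21² = 0.0025 + 0.0121 + 0.1521 + 0.0324 + 0.0036 + 0.0441 = 0.2468
B = 1 / 0.2468 = 4.0519
Bₛ = (B − 1)/(n − 1) = (4.0519 − 1)/(6 − 1) = 3.0519/5 = 0.6104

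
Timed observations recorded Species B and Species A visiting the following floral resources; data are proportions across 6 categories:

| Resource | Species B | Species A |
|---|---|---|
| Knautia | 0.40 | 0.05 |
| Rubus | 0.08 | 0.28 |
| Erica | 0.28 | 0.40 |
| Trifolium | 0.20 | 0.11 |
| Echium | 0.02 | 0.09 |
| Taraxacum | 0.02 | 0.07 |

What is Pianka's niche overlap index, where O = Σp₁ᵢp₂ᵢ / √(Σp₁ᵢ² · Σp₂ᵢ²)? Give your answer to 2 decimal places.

0.65

Σ p₁ᵢp₂ᵢ = 0.0200 + 0.0224 + 0.1120 + 0.0220 + 0.0018 + 0.0014 = 0.1796
Σp_1ᵢ² = 0.40² + 0.08² + 0.28² + 0.20² + 0.02² + 0.02² = 0.1600 + 0.0064 + 0.0784 + 0.0400 + 0.0004 + 0.0004 = 0.2856
Σp_2ᵢ² = 0.05² + 0.28² + 0.40² + 0.11² + 0.09² + 0.07² = 0.0025 + 0.0784 + 0.1600 + 0.0121 + 0.0081 + 0.0049 = 0.2660
O = 0.1796 / √(0.2856 × 0.2660) = 0.1796 / 0.27563 = 0.6516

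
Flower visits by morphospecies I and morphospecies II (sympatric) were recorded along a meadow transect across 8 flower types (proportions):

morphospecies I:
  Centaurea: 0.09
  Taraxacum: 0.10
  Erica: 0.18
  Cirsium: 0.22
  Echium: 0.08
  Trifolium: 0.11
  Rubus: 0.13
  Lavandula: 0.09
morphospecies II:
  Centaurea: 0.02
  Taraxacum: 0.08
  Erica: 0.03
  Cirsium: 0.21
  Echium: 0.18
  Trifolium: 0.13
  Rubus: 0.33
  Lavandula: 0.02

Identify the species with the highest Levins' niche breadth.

morphospecies I

Σp_Iᵢ² = 0.09² + 0.10² + 0.18² + 0.22² + 0.08² + 0.11² + 0.13² + 0.09² = 0.0081 + 0.0100 + 0.0324 + 0.0484 + 0.0064 + 0.0121 + 0.0169 + 0.0081 = 0.1424
B_I = 1 / 0.1424 = 7.0225
Σp_IIᵢ² = 0.02² + 0.08² + 0.03² + 0.21² + 0.18² + 0.13² + 0.33² + 0.02² = 0.0004 + 0.0064 + 0.0009 + 0.0441 + 0.0324 + 0.0169 + 0.1089 + 0.0004 = 0.2104
B_II = 1 / 0.2104 = 4.7529
Highest B → broadest niche (most generalist): morphospecies I (B = 7.02).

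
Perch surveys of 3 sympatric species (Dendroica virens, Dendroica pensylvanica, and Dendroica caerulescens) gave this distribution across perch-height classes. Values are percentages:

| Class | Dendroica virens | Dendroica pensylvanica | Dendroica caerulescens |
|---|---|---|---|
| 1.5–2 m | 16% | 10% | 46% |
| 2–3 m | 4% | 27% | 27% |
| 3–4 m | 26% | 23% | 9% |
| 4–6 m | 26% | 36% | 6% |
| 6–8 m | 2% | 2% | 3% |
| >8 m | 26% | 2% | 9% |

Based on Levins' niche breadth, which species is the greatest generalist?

Dendroica virens

Convert percentages to proportions (divide by 100).
Σp_vireᵢ² = 0.16² + 0.04² + 0.26² + 0.26² + 0.02² + 0.26² = 0.0256 + 0.0016 + 0.0676 + 0.0676 + 0.0004 + 0.0676 = 0.2304
B_vire = 1 / 0.2304 = 4.3403
Σp_pensᵢ² = 0.10² + 0.27² + 0.23² + 0.36² + 0.02² + 0.02² = 0.0100 + 0.0729 + 0.0529 + 0.1296 + 0.0004 + 0.0004 = 0.2662
B_pens = 1 / 0.2662 = 3.7566
Σp_caerᵢ² = 0.46² + 0.27² + 0.09² + 0.06² + 0.03² + 0.09² = 0.2116 + 0.0729 + 0.0081 + 0.0036 + 0.0009 + 0.0081 = 0.3052
B_caer = 1 / 0.3052 = 3.2765
Highest B → broadest niche (most generalist): Dendroica virens (B = 4.34).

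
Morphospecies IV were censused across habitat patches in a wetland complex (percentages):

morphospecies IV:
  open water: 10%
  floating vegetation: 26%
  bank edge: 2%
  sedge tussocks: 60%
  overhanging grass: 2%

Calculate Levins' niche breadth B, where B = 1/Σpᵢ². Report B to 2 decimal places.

2.28

Convert percentages to proportions (divide by 100).
Σpᵢ² = 0.10² + 0.26² + 0.02² + 0.60² + 0.02² = 0.0100 + 0.0676 + 0.0004 + 0.3600 + 0.0004 = 0.4384
B = 1 / 0.4384 = 2.2810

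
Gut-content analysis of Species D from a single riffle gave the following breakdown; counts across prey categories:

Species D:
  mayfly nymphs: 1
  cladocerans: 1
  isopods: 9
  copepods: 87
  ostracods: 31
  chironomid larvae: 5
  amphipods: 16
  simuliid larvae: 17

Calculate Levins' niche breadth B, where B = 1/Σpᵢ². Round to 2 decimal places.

3.04

Proportions for Species D (n=167): 1/167=0.0060, 1/167=0.0060, 9/167=0.0539, 87/167=0.5210, 31/167=0.1856, 5/167=0.0299, 16/167=0.0958, 17/167=0.1018
Σpᵢ² = 0.0060² + 0.0060² + 0.0539² + 0.5210² + 0.1856² + 0.0299² + 0.0958² + 0.1018² = 0.000036 + 0.000036 + 0.002905 + 0.271441 + 0.034447 + 0.000894 + 0.009178 + 0.010363 = 0.329300
B = 1 / 0.329300 = 3.0367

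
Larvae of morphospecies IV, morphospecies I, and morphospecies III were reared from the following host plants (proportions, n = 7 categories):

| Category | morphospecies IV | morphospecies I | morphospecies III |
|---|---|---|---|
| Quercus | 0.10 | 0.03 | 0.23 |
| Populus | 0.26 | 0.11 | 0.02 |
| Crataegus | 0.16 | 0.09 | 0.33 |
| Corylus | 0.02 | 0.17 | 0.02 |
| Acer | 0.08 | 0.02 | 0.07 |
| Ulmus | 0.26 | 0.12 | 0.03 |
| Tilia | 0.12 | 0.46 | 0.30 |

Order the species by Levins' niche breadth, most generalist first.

Σp_IVᵢ² = 0.10² + 0.26² + 0.16² + 0.02² + 0.08² + 0.26² + 0.12² = 0.0100 + 0.0676 + 0.0256 + 0.0004 + 0.0064 + 0.0676 + 0.0144 = 0.1920
B_IV = 1 / 0.1920 = 5.2083
Σp_Iᵢ² = 0.03² + 0.11² + 0.09² + 0.17² + 0.02² + 0.12² + 0.46² = 0.0009 + 0.0121 + 0.0081 + 0.0289 + 0.0004 + 0.0144 + 0.2116 = 0.2764
B_I = 1 / 0.2764 = 3.6179
Σp_IIIᵢ² = 0.23² + 0.02² + 0.33² + 0.02² + 0.07² + 0.03² + 0.30² = 0.0529 + 0.0004 + 0.1089 + 0.0004 + 0.0049 + 0.0009 + 0.0900 = 0.2584
B_III = 1 / 0.2584 = 3.8700
Ranking by B (broadest → narrowest): morphospecies IV (5.21) > morphospecies III (3.87) > morphospecies I (3.62)

morphospecies IV > morphospecies III > morphospecies I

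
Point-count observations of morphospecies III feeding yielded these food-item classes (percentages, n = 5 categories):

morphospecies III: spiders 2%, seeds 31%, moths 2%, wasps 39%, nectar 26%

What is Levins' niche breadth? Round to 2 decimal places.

Convert percentages to proportions (divide by 100).
Σpᵢ² = 0.02² + 0.31² + 0.02² + 0.39² + 0.26² = 0.0004 + 0.0961 + 0.0004 + 0.1521 + 0.0676 = 0.3166
B = 1 / 0.3166 = 3.1586

3.16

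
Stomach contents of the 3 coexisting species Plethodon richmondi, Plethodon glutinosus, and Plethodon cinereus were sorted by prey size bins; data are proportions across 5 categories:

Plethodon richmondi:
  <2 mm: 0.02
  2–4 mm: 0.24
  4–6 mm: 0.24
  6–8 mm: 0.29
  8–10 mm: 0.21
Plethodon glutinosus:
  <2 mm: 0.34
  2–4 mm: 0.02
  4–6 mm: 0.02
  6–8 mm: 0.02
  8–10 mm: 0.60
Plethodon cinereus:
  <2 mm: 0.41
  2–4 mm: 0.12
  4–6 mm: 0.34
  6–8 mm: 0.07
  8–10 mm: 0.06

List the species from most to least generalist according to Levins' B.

Σp_richᵢ² = 0.02² + 0.24² + 0.24² + 0.29² + 0.21² = 0.0004 + 0.0576 + 0.0576 + 0.0841 + 0.0441 = 0.2438
B_rich = 1 / 0.2438 = 4.1017
Σp_glutᵢ² = 0.34² + 0.02² + 0.02² + 0.02² + 0.60² = 0.1156 + 0.0004 + 0.0004 + 0.0004 + 0.3600 = 0.4768
B_glut = 1 / 0.4768 = 2.0973
Σp_cineᵢ² = 0.41² + 0.12² + 0.34² + 0.07² + 0.06² = 0.1681 + 0.0144 + 0.1156 + 0.0049 + 0.0036 = 0.3066
B_cine = 1 / 0.3066 = 3.2616
Ranking by B (broadest → narrowest): Plethodon richmondi (4.10) > Plethodon cinereus (3.26) > Plethodon glutinosus (2.10)

Plethodon richmondi > Plethodon cinereus > Plethodon glutinosus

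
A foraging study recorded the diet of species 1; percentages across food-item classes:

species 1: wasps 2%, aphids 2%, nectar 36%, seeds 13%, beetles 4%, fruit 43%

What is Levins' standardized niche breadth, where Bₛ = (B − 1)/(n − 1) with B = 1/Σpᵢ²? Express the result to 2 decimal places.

0.40

Convert percentages to proportions (divide by 100).
Σpᵢ² = 0.02² + 0.02² + 0.36² + 0.13² + 0.04² + 0.43² = 0.0004 + 0.0004 + 0.1296 + 0.0169 + 0.0016 + 0.1849 = 0.3338
B = 1 / 0.3338 = 2.9958
Bₛ = (B − 1)/(n − 1) = (2.9958 − 1)/(6 − 1) = 1.9958/5 = 0.3992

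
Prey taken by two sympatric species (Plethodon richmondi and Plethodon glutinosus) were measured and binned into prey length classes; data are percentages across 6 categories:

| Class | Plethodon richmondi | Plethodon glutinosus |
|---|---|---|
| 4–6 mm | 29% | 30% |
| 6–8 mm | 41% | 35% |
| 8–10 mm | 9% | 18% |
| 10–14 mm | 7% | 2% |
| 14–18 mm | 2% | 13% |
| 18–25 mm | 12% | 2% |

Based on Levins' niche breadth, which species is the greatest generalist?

Convert percentages to proportions (divide by 100).
Σp_richᵢ² = 0.29² + 0.41² + 0.09² + 0.07² + 0.02² + 0.12² = 0.0841 + 0.1681 + 0.0081 + 0.0049 + 0.0004 + 0.0144 = 0.2800
B_rich = 1 / 0.2800 = 3.5714
Σp_glutᵢ² = 0.30² + 0.35² + 0.18² + 0.02² + 0.13² + 0.02² = 0.0900 + 0.1225 + 0.0324 + 0.0004 + 0.0169 + 0.0004 = 0.2626
B_glut = 1 / 0.2626 = 3.8081
Highest B → broadest niche (most generalist): Plethodon glutinosus (B = 3.81).

Plethodon glutinosus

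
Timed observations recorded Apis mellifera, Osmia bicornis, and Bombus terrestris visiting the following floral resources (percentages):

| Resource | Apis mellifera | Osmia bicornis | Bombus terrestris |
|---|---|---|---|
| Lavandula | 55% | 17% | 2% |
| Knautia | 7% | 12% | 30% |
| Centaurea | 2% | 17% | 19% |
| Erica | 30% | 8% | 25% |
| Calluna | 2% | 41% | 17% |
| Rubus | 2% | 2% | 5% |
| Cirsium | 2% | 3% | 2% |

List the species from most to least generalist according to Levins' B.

Convert percentages to proportions (divide by 100).
Σp_mellᵢ² = 0.55² + 0.07² + 0.02² + 0.30² + 0.02² + 0.02² + 0.02² = 0.3025 + 0.0049 + 0.0004 + 0.0900 + 0.0004 + 0.0004 + 0.0004 = 0.3990
B_mell = 1 / 0.3990 = 2.5063
Σp_bicoᵢ² = 0.17² + 0.12² + 0.17² + 0.08² + 0.41² + 0.02² + 0.03² = 0.0289 + 0.0144 + 0.0289 + 0.0064 + 0.1681 + 0.0004 + 0.0009 = 0.2480
B_bico = 1 / 0.2480 = 4.0323
Σp_terrᵢ² = 0.02² + 0.30² + 0.19² + 0.25² + 0.17² + 0.05² + 0.02² = 0.0004 + 0.0900 + 0.0361 + 0.0625 + 0.0289 + 0.0025 + 0.0004 = 0.2208
B_terr = 1 / 0.2208 = 4.5290
Ranking by B (broadest → narrowest): Bombus terrestris (4.53) > Osmia bicornis (4.03) > Apis mellifera (2.51)

Bombus terrestris > Osmia bicornis > Apis mellifera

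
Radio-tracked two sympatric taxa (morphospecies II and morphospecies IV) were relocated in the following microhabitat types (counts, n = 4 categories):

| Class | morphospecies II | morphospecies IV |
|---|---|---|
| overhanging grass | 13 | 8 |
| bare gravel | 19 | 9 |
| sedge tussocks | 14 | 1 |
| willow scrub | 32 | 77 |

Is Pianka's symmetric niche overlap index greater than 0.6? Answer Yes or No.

Yes

Proportions for morphospecies II (n=78): 13/78=0.1667, 19/78=0.2436, 14/78=0.1795, 32/78=0.4103
Proportions for morphospecies IV (n=95): 8/95=0.0842, 9/95=0.0947, 1/95=0.0105, 77/95=0.8105
Σ p₁ᵢp₂ᵢ = 0.014036 + 0.023069 + 0.001885 + 0.332548 = 0.371538
Σp_1ᵢ² = 0.1667² + 0.2436² + 0.1795² + 0.4103² = 0.027789 + 0.059341 + 0.032220 + 0.168346 = 0.287696
Σp_2ᵢ² = 0.0842² + 0.0947² + 0.0105² + 0.8105² = 0.007090 + 0.008968 + 0.000110 + 0.656910 = 0.673078
O = 0.371538 / √(0.287696 × 0.673078) = 0.371538 / 0.4400476 = 0.8443
O = 0.8443 > 0.6 → Yes.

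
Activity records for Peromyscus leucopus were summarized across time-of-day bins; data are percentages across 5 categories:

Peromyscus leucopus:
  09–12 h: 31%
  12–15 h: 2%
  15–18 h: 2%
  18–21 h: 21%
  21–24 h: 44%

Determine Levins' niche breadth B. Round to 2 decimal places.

2.99

Convert percentages to proportions (divide by 100).
Σpᵢ² = 0.31² + 0.02² + 0.02² + 0.21² + 0.44² = 0.0961 + 0.0004 + 0.0004 + 0.0441 + 0.1936 = 0.3346
B = 1 / 0.3346 = 2.9886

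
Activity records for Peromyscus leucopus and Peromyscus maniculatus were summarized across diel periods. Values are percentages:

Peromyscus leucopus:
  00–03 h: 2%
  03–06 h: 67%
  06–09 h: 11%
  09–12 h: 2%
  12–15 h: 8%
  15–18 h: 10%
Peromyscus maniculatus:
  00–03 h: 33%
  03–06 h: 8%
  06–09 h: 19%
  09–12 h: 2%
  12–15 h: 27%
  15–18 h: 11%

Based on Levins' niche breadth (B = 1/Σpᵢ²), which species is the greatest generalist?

Convert percentages to proportions (divide by 100).
Σp_leucᵢ² = 0.02² + 0.67² + 0.11² + 0.02² + 0.08² + 0.10² = 0.0004 + 0.4489 + 0.0121 + 0.0004 + 0.0064 + 0.0100 = 0.4782
B_leuc = 1 / 0.4782 = 2.0912
Σp_maniᵢ² = 0.33² + 0.08² + 0.19² + 0.02² + 0.27² + 0.11² = 0.1089 + 0.0064 + 0.0361 + 0.0004 + 0.0729 + 0.0121 = 0.2368
B_mani = 1 / 0.2368 = 4.2230
Highest B → broadest niche (most generalist): Peromyscus maniculatus (B = 4.22).

Peromyscus maniculatus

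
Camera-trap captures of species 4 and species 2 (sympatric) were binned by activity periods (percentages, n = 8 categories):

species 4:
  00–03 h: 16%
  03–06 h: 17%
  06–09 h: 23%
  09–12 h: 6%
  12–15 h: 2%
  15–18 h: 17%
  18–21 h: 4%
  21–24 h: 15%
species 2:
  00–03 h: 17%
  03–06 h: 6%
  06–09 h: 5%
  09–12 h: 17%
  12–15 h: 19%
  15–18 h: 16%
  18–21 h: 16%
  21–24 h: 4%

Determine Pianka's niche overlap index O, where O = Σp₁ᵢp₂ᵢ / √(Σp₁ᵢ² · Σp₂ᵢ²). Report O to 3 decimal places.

Convert percentages to proportions (divide by 100).
Σ p₁ᵢp₂ᵢ = 0.0272 + 0.0102 + 0.0115 + 0.0102 + 0.0038 + 0.0272 + 0.0064 + 0.0060 = 0.1025
Σp_1ᵢ² = 0.16² + 0.17² + 0.23² + 0.06² + 0.02² + 0.17² + 0.04² + 0.15² = 0.0256 + 0.0289 + 0.0529 + 0.0036 + 0.0004 + 0.0289 + 0.0016 + 0.0225 = 0.1644
Σp_2ᵢ² = 0.17² + 0.06² + 0.05² + 0.17² + 0.19² + 0.16² + 0.16² + 0.04² = 0.0289 + 0.0036 + 0.0025 + 0.0289 + 0.0361 + 0.0256 + 0.0256 + 0.0016 = 0.1528
O = 0.1025 / √(0.1644 × 0.1528) = 0.1025 / 0.158494 = 0.64671

0.647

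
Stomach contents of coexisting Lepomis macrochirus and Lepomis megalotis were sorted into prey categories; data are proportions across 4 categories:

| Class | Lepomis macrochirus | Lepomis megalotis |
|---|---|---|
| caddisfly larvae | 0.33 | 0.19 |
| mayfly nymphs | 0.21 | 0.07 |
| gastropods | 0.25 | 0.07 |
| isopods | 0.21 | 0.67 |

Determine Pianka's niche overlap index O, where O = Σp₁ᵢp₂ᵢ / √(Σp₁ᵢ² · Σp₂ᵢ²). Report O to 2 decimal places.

0.66

Σ p₁ᵢp₂ᵢ = 0.0627 + 0.0147 + 0.0175 + 0.1407 = 0.2356
Σp_1ᵢ² = 0.33² + 0.21² + 0.25² + 0.21² = 0.1089 + 0.0441 + 0.0625 + 0.0441 = 0.2596
Σp_2ᵢ² = 0.19² + 0.07² + 0.07² + 0.67² = 0.0361 + 0.0049 + 0.0049 + 0.4489 = 0.4948
O = 0.2356 / √(0.2596 × 0.4948) = 0.2356 / 0.35840 = 0.6574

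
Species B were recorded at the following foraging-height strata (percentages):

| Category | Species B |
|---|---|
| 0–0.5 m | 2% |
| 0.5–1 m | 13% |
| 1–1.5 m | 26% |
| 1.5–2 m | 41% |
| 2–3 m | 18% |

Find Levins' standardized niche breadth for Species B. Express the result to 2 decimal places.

0.63

Convert percentages to proportions (divide by 100).
Σpᵢ² = 0.02² + 0.13² + 0.26² + 0.41² + 0.18² = 0.0004 + 0.0169 + 0.0676 + 0.1681 + 0.0324 = 0.2854
B = 1 / 0.2854 = 3.5039
Bₛ = (B − 1)/(n − 1) = (3.5039 − 1)/(5 − 1) = 2.5039/4 = 0.6260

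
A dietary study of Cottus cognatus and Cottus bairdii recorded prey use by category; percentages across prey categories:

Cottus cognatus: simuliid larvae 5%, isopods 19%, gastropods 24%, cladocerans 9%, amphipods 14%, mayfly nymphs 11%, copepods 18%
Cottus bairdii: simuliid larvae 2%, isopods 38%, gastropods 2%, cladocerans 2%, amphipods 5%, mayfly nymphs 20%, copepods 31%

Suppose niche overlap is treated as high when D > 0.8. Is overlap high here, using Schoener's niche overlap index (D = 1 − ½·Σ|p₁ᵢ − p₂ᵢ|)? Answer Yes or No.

No

Convert percentages to proportions (divide by 100).
Σ|p₁ᵢ − p₂ᵢ| = 0.03 + 0.19 + 0.22 + 0.07 + 0.09 + 0.09 + 0.13 = 0.82
D = 1 − ½ × 0.82 = 1 − 0.410 = 0.5900
D = 0.5900 < 0.8 → No.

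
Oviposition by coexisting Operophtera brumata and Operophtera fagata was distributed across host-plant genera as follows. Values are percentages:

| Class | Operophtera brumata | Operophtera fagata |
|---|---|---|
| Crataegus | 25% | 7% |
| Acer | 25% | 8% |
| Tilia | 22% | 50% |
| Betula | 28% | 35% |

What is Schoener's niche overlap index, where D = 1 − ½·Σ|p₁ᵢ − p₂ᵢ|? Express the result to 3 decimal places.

Convert percentages to proportions (divide by 100).
Σ|p₁ᵢ − p₂ᵢ| = 0.18 + 0.17 + 0.28 + 0.07 = 0.70
D = 1 − ½ × 0.70 = 1 − 0.350 = 0.65000

0.650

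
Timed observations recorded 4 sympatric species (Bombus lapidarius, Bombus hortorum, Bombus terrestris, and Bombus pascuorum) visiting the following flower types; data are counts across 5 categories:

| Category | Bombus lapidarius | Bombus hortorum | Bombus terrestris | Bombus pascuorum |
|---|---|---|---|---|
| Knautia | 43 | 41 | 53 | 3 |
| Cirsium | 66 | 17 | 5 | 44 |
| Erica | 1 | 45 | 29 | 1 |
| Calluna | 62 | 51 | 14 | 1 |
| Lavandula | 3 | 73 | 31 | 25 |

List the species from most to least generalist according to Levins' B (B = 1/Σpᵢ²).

Bombus hortorum > Bombus terrestris > Bombus lapidarius > Bombus pascuorum

Proportions for Bombus lapidarius (n=175): 43/175=0.2457, 66/175=0.3771, 1/175=0.0057, 62/175=0.3543, 3/175=0.0171
Proportions for Bombus hortorum (n=227): 41/227=0.1806, 17/227=0.0749, 45/227=0.1982, 51/227=0.2247, 73/227=0.3216
Proportions for Bombus terrestris (n=132): 53/132=0.4015, 5/132=0.0379, 29/132=0.2197, 14/132=0.1061, 31/132=0.2348
Proportions for Bombus pascuorum (n=74): 3/74=0.0405, 44/74=0.5946, 1/74=0.0135, 1/74=0.0135, 25/74=0.3378
Σp_lapiᵢ² = 0.2457² + 0.3771² + 0.0057² + 0.3543² + 0.0171² = 0.060368 + 0.142204 + 0.000032 + 0.125528 + 0.000292 = 0.328424
B_lapi = 1 / 0.328424 = 3.0448
Σp_hortᵢ² = 0.1806² + 0.0749² + 0.1982² + 0.2247² + 0.3216² = 0.032616 + 0.005610 + 0.039283 + 0.050490 + 0.103427 = 0.231426
B_hort = 1 / 0.231426 = 4.3210
Σp_terrᵢ² = 0.4015² + 0.0379² + 0.2197² + 0.1061² + 0.2348² = 0.161202 + 0.001436 + 0.048268 + 0.011257 + 0.055131 = 0.277294
B_terr = 1 / 0.277294 = 3.6063
Σp_pascᵢ² = 0.0405² + 0.5946² + 0.0135² + 0.0135² + 0.3378² = 0.001640 + 0.353549 + 0.000182 + 0.000182 + 0.114109 = 0.469662
B_pasc = 1 / 0.469662 = 2.1292
Ranking by B (broadest → narrowest): Bombus hortorum (4.32) > Bombus terrestris (3.61) > Bombus lapidarius (3.04) > Bombus pascuorum (2.13)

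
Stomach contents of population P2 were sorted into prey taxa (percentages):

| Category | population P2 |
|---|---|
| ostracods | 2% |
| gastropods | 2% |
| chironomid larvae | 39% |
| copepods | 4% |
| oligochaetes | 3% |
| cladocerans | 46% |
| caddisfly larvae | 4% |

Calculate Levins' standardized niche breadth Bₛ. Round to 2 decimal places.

0.29

Convert percentages to proportions (divide by 100).
Σpᵢ² = 0.02² + 0.02² + 0.39² + 0.04² + 0.03² + 0.46² + 0.04² = 0.0004 + 0.0004 + 0.1521 + 0.0016 + 0.0009 + 0.2116 + 0.0016 = 0.3686
B = 1 / 0.3686 = 2.7130
Bₛ = (B − 1)/(n − 1) = (2.7130 − 1)/(7 − 1) = 1.7130/6 = 0.2855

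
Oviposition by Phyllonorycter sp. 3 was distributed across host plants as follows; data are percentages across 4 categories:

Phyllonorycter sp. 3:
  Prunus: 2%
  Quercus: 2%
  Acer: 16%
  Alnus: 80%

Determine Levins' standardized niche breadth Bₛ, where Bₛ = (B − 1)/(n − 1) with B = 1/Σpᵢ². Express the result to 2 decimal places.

Convert percentages to proportions (divide by 100).
Σpᵢ² = 0.02² + 0.02² + 0.16² + 0.80² = 0.0004 + 0.0004 + 0.0256 + 0.6400 = 0.6664
B = 1 / 0.6664 = 1.5006
Bₛ = (B − 1)/(n − 1) = (1.5006 − 1)/(4 − 1) = 0.5006/3 = 0.1669

0.17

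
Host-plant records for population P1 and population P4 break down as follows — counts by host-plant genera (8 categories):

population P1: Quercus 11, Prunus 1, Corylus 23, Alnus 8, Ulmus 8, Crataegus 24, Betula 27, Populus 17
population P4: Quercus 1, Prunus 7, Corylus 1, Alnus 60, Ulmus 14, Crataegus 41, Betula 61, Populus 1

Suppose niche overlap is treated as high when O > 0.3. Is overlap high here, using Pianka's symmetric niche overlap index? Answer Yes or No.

Yes

Proportions for population P1 (n=119): 11/119=0.0924, 1/119=0.0084, 23/119=0.1933, 8/119=0.0672, 8/119=0.0672, 24/119=0.2017, 27/119=0.2269, 17/119=0.1429
Proportions for population P4 (n=186): 1/186=0.0054, 7/186=0.0376, 1/186=0.0054, 60/186=0.3226, 14/186=0.0753, 41/186=0.2204, 61/186=0.3280, 1/186=0.0054
Σ p₁ᵢp₂ᵢ = 0.000499 + 0.000316 + 0.001044 + 0.021679 + 0.005060 + 0.044455 + 0.074423 + 0.000772 = 0.148248
Σp_1ᵢ² = 0.0924² + 0.0084² + 0.1933² + 0.0672² + 0.0672² + 0.2017² + 0.2269² + 0.1429² = 0.008538 + 0.000071 + 0.037365 + 0.004516 + 0.004516 + 0.040683 + 0.051484 + 0.020420 = 0.167593
Σp_2ᵢ² = 0.0054² + 0.0376² + 0.0054² + 0.3226² + 0.0753² + 0.2204² + 0.3280² + 0.0054² = 0.000029 + 0.001414 + 0.000029 + 0.104071 + 0.005670 + 0.048576 + 0.107584 + 0.000029 = 0.267402
O = 0.148248 / √(0.167593 × 0.267402) = 0.148248 / 0.2116948 = 0.7003
O = 0.7003 > 0.3 → Yes.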